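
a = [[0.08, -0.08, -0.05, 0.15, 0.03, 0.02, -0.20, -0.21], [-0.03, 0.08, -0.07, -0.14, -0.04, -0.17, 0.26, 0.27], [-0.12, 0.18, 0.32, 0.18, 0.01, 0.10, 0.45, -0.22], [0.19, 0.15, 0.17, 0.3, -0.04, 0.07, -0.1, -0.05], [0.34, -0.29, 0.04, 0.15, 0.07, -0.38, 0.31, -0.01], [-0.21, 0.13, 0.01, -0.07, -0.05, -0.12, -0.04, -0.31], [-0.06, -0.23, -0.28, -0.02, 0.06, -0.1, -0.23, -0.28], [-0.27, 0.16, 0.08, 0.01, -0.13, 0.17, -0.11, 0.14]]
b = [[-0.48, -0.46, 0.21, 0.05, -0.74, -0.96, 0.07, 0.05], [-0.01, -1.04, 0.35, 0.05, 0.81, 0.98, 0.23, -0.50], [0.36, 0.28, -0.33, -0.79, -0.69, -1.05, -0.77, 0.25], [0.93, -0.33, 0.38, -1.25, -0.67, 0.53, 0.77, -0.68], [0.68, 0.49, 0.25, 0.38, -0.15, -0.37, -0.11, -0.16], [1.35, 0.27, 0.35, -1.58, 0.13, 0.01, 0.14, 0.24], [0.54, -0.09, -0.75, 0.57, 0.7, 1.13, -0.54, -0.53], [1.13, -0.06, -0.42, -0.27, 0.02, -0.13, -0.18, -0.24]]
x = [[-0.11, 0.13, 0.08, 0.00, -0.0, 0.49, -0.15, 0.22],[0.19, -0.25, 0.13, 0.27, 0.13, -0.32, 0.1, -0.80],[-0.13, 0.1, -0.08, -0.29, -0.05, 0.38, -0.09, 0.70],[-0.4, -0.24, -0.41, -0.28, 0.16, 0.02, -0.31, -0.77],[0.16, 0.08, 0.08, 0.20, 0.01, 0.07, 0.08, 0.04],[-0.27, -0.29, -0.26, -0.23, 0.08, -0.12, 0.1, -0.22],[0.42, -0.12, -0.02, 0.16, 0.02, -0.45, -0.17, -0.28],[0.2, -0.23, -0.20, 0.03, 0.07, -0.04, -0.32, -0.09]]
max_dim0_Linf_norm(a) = 0.45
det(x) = -0.00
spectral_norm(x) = 1.62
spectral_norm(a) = 0.81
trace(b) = -4.02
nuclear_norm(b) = 11.10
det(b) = -0.34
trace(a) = 0.64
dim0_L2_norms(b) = [2.25, 1.34, 1.16, 2.29, 1.63, 2.17, 1.26, 1.1]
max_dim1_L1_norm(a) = 1.59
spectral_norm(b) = 3.00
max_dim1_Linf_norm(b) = 1.58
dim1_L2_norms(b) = [1.4, 1.77, 1.78, 2.11, 1.05, 2.15, 1.88, 1.28]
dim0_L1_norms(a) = [1.3, 1.3, 1.02, 1.02, 0.43, 1.13, 1.7, 1.49]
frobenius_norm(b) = 4.86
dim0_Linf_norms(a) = [0.34, 0.29, 0.32, 0.3, 0.13, 0.38, 0.45, 0.31]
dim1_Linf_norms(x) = [0.49, 0.8, 0.7, 0.77, 0.2, 0.29, 0.45, 0.32]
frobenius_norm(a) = 1.44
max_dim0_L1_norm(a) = 1.7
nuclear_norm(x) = 4.22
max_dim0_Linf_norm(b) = 1.58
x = b @ a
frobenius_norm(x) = 2.11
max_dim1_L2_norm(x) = 1.09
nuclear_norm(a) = 3.28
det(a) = -0.00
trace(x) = -1.09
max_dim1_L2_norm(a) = 0.69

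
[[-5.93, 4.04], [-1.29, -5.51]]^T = [[-5.93,-1.29], [4.04,-5.51]]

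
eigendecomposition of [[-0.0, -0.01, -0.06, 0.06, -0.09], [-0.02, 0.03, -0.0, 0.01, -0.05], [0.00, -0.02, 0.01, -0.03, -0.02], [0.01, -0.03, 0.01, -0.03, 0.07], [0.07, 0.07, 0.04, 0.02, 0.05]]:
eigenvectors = [[(-0.65+0j),(-0.65-0j),(0.57+0j),(0.26+0j),-0.30+0.00j], [-0.24+0.08j,-0.24-0.08j,(-0.7+0j),(0.29+0j),(0.66+0j)], [-0.06+0.16j,-0.06-0.16j,0j,-0.65+0.00j,-0.58+0.00j], [0.39-0.13j,0.39+0.13j,(0.42+0j),-0.65+0.00j,(-0.33+0j)], [(0.34+0.45j),0.34-0.45j,(0.07+0j),0j,(0.17+0j)]]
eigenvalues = [0.09j, -0.09j, (0.05+0j), (-0.01+0j), (0.02+0j)]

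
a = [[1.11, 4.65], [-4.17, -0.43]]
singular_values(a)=[5.23, 3.62]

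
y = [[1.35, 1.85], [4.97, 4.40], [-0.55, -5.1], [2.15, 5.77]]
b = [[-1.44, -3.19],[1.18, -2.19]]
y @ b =[[0.24,-8.36], [-1.96,-25.49], [-5.23,12.92], [3.71,-19.49]]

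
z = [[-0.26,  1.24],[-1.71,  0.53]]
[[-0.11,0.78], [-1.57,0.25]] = z@[[0.95,  0.05], [0.11,  0.64]]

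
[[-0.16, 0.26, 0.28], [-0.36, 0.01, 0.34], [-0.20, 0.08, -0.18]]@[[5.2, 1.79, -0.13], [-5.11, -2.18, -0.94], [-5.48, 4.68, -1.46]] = [[-3.7, 0.46, -0.63], [-3.79, 0.92, -0.46], [-0.46, -1.37, 0.21]]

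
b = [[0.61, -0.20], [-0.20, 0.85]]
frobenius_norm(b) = 1.08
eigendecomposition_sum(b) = [[0.38, 0.21],[0.21, 0.12]] + [[0.23, -0.41], [-0.41, 0.73]]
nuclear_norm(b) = 1.46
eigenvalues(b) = [0.5, 0.96]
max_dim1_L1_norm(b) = 1.05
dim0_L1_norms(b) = [0.81, 1.05]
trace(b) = 1.46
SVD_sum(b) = [[0.23, -0.41], [-0.41, 0.73]] + [[0.38, 0.21], [0.21, 0.12]]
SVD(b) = [[-0.49,0.87],[0.87,0.49]] @ diag([0.963238075793812, 0.496761924206188]) @ [[-0.49, 0.87], [0.87, 0.49]]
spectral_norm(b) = 0.96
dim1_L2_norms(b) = [0.64, 0.87]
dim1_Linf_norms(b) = [0.61, 0.85]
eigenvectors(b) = [[-0.87, 0.49], [-0.49, -0.87]]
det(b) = 0.48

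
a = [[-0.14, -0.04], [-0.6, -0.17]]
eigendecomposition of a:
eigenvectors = [[0.27, 0.23], [-0.96, 0.97]]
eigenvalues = [0.0, -0.31]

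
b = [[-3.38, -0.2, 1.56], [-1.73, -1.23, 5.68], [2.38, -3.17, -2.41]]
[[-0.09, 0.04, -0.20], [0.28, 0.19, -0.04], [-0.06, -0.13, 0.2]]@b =[[-0.24, 0.6, 0.57], [-1.37, -0.16, 1.61], [0.9, -0.46, -1.31]]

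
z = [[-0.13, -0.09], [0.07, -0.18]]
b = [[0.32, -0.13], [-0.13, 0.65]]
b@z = [[-0.05, -0.01], [0.06, -0.11]]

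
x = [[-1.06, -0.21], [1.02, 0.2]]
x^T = [[-1.06,1.02], [-0.21,0.20]]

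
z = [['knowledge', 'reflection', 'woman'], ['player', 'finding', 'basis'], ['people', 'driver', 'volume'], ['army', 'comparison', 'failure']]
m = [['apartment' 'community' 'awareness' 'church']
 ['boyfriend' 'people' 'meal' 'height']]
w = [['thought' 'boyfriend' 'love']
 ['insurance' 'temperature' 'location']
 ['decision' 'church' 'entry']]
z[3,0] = 'army'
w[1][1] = 'temperature'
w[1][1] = 'temperature'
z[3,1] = 'comparison'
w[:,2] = ['love', 'location', 'entry']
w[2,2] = 'entry'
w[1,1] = 'temperature'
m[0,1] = 'community'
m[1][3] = 'height'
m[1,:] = ['boyfriend', 'people', 'meal', 'height']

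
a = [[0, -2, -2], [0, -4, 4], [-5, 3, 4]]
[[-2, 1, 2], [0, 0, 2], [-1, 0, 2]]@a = [[-10, 6, 16], [-10, 6, 8], [-10, 8, 10]]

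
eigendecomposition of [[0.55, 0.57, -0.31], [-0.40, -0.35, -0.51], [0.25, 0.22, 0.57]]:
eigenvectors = [[-0.81+0.00j, (-0.81-0j), -0.72+0.00j],[(0.24-0.4j), 0.24+0.40j, 0.69+0.00j],[(-0.03+0.37j), -0.03-0.37j, 0.05+0.00j]]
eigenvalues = [(0.37+0.42j), (0.37-0.42j), (0.03+0j)]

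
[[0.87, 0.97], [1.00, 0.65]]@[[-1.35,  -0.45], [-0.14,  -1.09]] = [[-1.31, -1.45], [-1.44, -1.16]]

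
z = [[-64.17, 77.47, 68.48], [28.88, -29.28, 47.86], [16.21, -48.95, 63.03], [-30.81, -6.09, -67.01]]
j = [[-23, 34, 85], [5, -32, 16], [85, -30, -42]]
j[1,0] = 5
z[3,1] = -6.09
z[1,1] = -29.28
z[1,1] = -29.28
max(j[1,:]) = 16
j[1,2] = 16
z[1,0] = 28.88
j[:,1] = [34, -32, -30]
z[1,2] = 47.86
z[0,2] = 68.48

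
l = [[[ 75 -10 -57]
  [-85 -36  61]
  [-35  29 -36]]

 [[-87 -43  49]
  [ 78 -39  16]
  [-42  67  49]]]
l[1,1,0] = 78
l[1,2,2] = 49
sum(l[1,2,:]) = 74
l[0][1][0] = -85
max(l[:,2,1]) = 67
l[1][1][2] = 16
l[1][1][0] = 78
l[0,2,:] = [-35, 29, -36]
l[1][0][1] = -43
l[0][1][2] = 61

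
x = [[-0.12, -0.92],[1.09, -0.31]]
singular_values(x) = [1.16, 0.9]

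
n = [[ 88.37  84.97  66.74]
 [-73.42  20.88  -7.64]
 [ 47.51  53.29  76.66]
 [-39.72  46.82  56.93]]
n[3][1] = 46.82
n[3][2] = 56.93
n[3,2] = 56.93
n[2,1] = 53.29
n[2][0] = 47.51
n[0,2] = 66.74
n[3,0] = -39.72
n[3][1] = 46.82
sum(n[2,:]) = 177.45999999999998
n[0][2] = 66.74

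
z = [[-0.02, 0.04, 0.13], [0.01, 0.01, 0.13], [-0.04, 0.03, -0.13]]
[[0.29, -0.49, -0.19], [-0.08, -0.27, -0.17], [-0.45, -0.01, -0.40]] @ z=[[-0.00, 0.00, -0.00],  [0.01, -0.01, -0.02],  [0.02, -0.03, -0.01]]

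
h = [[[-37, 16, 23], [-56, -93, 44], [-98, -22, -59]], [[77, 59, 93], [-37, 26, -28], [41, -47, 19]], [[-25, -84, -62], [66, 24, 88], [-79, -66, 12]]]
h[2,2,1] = -66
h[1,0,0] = 77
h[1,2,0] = 41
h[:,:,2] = [[23, 44, -59], [93, -28, 19], [-62, 88, 12]]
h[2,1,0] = 66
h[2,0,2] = -62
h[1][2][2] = 19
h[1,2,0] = 41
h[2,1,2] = 88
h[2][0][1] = -84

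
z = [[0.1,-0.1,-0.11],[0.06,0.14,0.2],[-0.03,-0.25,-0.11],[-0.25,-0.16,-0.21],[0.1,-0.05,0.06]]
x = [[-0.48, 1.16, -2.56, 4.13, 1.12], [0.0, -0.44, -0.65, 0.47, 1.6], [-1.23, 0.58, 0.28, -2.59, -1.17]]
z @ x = [[0.09,0.10,-0.22,0.65,0.08], [-0.27,0.12,-0.19,-0.2,0.06], [0.15,0.01,0.21,0.04,-0.3], [0.38,-0.34,0.69,-0.56,-0.29], [-0.12,0.17,-0.21,0.23,-0.04]]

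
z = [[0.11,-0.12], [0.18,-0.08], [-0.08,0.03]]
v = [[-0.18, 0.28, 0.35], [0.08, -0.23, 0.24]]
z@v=[[-0.03, 0.06, 0.01], [-0.04, 0.07, 0.04], [0.02, -0.03, -0.02]]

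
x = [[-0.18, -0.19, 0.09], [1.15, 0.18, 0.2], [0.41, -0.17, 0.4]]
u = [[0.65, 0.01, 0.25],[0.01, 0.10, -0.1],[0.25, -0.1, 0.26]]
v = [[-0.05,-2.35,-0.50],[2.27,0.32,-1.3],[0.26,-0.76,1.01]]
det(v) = 7.12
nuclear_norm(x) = 1.76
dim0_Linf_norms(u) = [0.65, 0.1, 0.26]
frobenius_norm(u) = 0.80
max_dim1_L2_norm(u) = 0.7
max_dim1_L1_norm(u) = 0.91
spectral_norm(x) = 1.28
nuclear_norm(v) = 6.22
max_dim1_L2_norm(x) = 1.18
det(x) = 0.03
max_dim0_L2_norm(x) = 1.23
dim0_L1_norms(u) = [0.91, 0.21, 0.61]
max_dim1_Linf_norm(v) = 2.35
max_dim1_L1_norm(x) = 1.53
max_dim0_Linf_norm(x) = 1.15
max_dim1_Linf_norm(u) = 0.65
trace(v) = 1.28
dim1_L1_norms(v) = [2.9, 3.89, 2.03]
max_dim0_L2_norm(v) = 2.49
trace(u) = 1.01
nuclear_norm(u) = 1.01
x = v @ u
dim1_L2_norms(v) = [2.4, 2.64, 1.29]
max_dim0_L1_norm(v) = 3.43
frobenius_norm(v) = 3.79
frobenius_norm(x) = 1.35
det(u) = 0.00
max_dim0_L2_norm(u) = 0.7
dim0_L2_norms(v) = [2.29, 2.49, 1.72]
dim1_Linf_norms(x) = [0.19, 1.15, 0.41]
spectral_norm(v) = 2.70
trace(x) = 0.40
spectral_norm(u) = 0.77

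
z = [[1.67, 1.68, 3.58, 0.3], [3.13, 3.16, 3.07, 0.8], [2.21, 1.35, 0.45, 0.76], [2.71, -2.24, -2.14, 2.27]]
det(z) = -4.29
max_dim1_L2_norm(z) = 5.46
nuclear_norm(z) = 13.57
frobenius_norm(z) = 8.83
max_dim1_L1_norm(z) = 10.16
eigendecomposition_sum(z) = [[2.78, 1.74, 2.24, 0.96], [4.13, 2.58, 3.33, 1.43], [1.81, 1.13, 1.46, 0.63], [-1.37, -0.86, -1.11, -0.47]] + [[-0.69, 0.38, -0.16, -0.47], [-0.93, 0.51, -0.21, -0.64], [0.0, -0.0, 0.00, 0.00], [3.66, -2.00, 0.85, 2.51]] + [[-0.52, -0.29, 1.34, -0.17], [-0.02, -0.01, 0.04, -0.01], [0.40, 0.22, -1.01, 0.13], [0.62, 0.35, -1.58, 0.21]] + [[0.10, -0.14, 0.16, -0.02],[-0.06, 0.08, -0.09, 0.01],[0.00, -0.00, 0.00, -0.0],[-0.19, 0.27, -0.30, 0.03]]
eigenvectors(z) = [[0.51, 0.18, -0.58, -0.45], [0.75, 0.24, -0.02, 0.25], [0.33, -0.00, 0.44, -0.01], [-0.25, -0.95, 0.69, 0.86]]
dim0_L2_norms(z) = [4.98, 4.43, 5.2, 2.54]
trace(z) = 7.55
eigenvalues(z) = [6.35, 2.33, -1.34, 0.22]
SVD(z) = [[-0.57, -0.08, 0.74, -0.34], [-0.74, 0.14, -0.3, 0.58], [-0.3, 0.30, -0.53, -0.73], [0.16, 0.94, 0.28, 0.12]] @ diag([7.25771498604046, 4.827973153421209, 1.3980573273599906, 0.0876591162562428]) @ [[-0.48,-0.56,-0.66,-0.09], [0.73,-0.29,-0.36,0.51], [-0.07,-0.73,0.66,0.15], [-0.48,0.25,0.03,0.84]]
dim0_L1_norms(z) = [9.72, 8.43, 9.24, 4.13]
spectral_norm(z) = 7.26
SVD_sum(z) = [[2.02, 2.34, 2.76, 0.36],[2.62, 3.04, 3.59, 0.47],[1.06, 1.24, 1.46, 0.19],[-0.57, -0.66, -0.78, -0.1]] + [[-0.28, 0.11, 0.14, -0.2],  [0.5, -0.2, -0.25, 0.35],  [1.06, -0.42, -0.52, 0.74],  [3.31, -1.3, -1.62, 2.30]] + [[-0.08,-0.76,0.68,0.16], [0.03,0.30,-0.27,-0.06], [0.05,0.55,-0.49,-0.11], [-0.03,-0.29,0.26,0.06]] + [[0.01, -0.01, -0.0, -0.02],[-0.02, 0.01, 0.0, 0.04],[0.03, -0.02, -0.0, -0.05],[-0.0, 0.00, 0.0, 0.01]]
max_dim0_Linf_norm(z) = 3.58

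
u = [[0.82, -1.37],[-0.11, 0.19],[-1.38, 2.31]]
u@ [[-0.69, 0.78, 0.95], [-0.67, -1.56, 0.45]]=[[0.35, 2.78, 0.16], [-0.05, -0.38, -0.02], [-0.6, -4.68, -0.27]]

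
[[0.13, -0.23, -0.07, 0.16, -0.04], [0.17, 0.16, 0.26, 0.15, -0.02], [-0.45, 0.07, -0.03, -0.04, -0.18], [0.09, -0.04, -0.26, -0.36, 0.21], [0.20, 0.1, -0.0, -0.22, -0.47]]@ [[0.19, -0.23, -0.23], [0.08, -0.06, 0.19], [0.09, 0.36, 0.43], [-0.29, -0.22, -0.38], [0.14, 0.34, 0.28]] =[[-0.05,-0.09,-0.18],[0.02,0.01,0.04],[-0.1,0.04,0.07],[0.12,0.04,0.06],[0.04,-0.16,-0.08]]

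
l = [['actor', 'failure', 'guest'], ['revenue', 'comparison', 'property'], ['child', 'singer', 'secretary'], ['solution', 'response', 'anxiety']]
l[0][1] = 'failure'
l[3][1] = 'response'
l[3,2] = 'anxiety'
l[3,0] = 'solution'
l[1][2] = 'property'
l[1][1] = 'comparison'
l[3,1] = 'response'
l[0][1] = 'failure'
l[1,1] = 'comparison'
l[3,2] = 'anxiety'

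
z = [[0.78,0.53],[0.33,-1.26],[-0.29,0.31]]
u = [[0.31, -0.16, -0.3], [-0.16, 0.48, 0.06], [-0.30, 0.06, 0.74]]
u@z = [[0.28, 0.27],[0.02, -0.67],[-0.43, -0.01]]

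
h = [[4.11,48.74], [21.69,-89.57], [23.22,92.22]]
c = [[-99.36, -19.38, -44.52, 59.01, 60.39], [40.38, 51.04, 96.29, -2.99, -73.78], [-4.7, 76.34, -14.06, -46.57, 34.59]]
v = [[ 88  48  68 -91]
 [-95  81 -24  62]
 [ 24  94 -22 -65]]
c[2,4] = 34.59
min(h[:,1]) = -89.57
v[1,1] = 81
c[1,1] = 51.04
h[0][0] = 4.11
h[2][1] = 92.22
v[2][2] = -22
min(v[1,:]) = -95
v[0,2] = 68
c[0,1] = -19.38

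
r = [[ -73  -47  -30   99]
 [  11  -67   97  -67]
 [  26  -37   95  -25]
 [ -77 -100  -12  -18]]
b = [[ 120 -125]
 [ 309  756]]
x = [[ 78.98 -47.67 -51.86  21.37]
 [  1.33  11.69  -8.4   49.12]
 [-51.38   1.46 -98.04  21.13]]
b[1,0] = 309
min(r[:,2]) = -30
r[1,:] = [11, -67, 97, -67]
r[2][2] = 95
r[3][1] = -100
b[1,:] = [309, 756]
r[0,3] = 99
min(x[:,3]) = 21.13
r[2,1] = -37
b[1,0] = 309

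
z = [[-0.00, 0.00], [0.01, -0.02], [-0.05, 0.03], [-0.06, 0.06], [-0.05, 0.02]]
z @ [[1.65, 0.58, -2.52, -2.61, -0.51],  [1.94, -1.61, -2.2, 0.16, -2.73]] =[[0.0,0.0,0.00,0.0,0.00],[-0.02,0.04,0.02,-0.03,0.05],[-0.02,-0.08,0.06,0.14,-0.06],[0.02,-0.13,0.02,0.17,-0.13],[-0.04,-0.06,0.08,0.13,-0.03]]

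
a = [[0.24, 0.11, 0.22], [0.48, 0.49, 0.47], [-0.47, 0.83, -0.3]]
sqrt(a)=[[0.09-0.16j, (0.24+0.15j), (0.11-0.16j)], [(0.27-0.31j), 0.69+0.24j, (0.32-0.24j)], [0.15+0.82j, 0.38-0.65j, (0.17+0.67j)]]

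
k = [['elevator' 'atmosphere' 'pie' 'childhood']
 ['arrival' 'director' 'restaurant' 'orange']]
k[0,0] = 'elevator'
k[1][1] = 'director'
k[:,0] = ['elevator', 'arrival']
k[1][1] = 'director'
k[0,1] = 'atmosphere'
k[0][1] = 'atmosphere'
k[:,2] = ['pie', 'restaurant']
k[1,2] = 'restaurant'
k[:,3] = ['childhood', 'orange']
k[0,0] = 'elevator'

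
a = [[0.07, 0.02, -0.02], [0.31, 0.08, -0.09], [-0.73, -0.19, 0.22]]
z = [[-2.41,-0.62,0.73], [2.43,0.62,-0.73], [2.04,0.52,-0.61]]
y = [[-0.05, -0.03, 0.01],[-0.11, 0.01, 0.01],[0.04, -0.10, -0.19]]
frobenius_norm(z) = 4.28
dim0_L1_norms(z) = [6.88, 1.76, 2.07]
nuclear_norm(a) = 0.86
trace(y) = -0.23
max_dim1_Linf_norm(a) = 0.73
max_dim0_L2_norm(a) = 0.8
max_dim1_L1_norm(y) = 0.33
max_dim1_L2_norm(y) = 0.22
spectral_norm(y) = 0.22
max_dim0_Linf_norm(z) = 2.43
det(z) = 0.00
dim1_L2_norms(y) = [0.06, 0.11, 0.22]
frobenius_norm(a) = 0.86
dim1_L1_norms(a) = [0.11, 0.48, 1.14]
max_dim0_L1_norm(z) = 6.88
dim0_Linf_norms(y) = [0.11, 0.1, 0.19]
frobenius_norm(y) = 0.25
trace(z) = -2.40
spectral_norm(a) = 0.86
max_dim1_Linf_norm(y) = 0.19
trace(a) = 0.37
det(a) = -0.00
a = y @ z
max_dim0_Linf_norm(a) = 0.73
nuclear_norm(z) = 4.29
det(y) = 0.00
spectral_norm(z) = 4.28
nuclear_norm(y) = 0.37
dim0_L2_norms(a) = [0.8, 0.21, 0.24]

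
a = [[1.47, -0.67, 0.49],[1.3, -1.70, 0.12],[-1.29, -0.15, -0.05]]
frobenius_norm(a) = 3.02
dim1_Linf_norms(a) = [1.47, 1.7, 1.29]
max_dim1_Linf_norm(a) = 1.7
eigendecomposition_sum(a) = [[(0.12-0j), -0.28+0.00j, -0.02+0.00j], [0.64-0.00j, (-1.52+0j), -0.10+0.00j], [(0.18-0j), (-0.43+0j), (-0.03+0j)]] + [[0.68-0.04j, (-0.2+0.08j), 0.25-0.26j], [0.33-0.07j, -0.09+0.05j, 0.11-0.14j], [-0.73+0.79j, (0.14-0.31j), (-0.01+0.57j)]] + [[(0.68+0.04j), (-0.2-0.08j), 0.25+0.26j], [0.33+0.07j, (-0.09-0.05j), 0.11+0.14j], [(-0.73-0.79j), 0.14+0.31j, -0.01-0.57j]]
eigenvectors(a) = [[(-0.17+0j), -0.37-0.35j, (-0.37+0.35j)], [-0.95+0.00j, -0.21-0.15j, -0.21+0.15j], [(-0.27+0j), 0.82+0.00j, 0.82-0.00j]]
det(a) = -0.96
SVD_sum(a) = [[1.33, -0.93, 0.23], [1.65, -1.16, 0.29], [-0.79, 0.55, -0.14]] + [[0.18, 0.26, 0.03], [-0.37, -0.54, -0.06], [-0.48, -0.7, -0.08]] + [[-0.04, 0.0, 0.23], [0.02, -0.00, -0.10], [-0.03, 0.0, 0.17]]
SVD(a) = [[-0.59, 0.28, 0.76],[-0.73, -0.59, -0.35],[0.35, -0.76, 0.55]] @ diag([2.7891848853663332, 1.1225517314538216, 0.30614585650310744]) @ [[-0.81, 0.57, -0.14], [0.56, 0.82, 0.09], [-0.17, 0.00, 0.99]]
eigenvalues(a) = [(-1.43+0j), (0.57+0.59j), (0.57-0.59j)]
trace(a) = -0.28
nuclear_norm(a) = 4.22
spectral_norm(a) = 2.79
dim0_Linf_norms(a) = [1.47, 1.7, 0.49]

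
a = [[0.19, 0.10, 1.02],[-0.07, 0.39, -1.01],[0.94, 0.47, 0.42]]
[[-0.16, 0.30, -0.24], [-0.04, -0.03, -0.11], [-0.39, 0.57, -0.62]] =a @ [[-0.18, 0.27, -0.28],[-0.38, 0.49, -0.65],[-0.09, 0.20, -0.12]]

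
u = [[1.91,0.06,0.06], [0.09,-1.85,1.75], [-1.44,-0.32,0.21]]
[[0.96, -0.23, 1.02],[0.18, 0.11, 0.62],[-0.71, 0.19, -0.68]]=u @ [[0.51, -0.1, 0.53], [-0.13, -0.33, -0.12], [-0.06, -0.28, 0.2]]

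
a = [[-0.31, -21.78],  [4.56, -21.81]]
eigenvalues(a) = [-7.03, -15.09]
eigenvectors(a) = [[0.96,0.83],  [0.29,0.56]]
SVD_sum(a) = [[2.13, -21.54], [2.18, -22.05]] + [[-2.44, -0.24],[2.38, 0.24]]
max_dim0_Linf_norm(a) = 21.81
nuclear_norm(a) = 34.40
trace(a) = -22.12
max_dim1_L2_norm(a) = 22.28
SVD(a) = [[0.70, 0.72], [0.72, -0.70]] @ diag([30.971003953312515, 3.4250714042046546]) @ [[0.1, -1.00], [-1.00, -0.10]]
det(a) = 106.08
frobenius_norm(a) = 31.16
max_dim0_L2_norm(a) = 30.82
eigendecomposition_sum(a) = [[-12.89, 18.99], [-3.98, 5.86]] + [[12.58, -40.77], [8.54, -27.67]]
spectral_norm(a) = 30.97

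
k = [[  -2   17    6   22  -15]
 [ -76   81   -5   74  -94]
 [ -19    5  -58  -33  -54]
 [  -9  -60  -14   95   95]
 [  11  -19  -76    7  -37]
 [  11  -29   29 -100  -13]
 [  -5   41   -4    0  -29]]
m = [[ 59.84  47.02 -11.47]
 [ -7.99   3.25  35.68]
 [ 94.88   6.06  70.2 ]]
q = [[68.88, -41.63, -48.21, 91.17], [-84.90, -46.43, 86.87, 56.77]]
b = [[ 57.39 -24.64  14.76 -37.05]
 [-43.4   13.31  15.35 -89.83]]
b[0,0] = 57.39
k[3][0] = -9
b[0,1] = -24.64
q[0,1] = -41.63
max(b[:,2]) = 15.35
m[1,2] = 35.68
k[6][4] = -29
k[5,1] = -29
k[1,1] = 81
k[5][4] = -13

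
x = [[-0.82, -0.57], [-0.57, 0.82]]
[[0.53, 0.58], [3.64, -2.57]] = x@[[-2.52,0.99], [2.69,-2.45]]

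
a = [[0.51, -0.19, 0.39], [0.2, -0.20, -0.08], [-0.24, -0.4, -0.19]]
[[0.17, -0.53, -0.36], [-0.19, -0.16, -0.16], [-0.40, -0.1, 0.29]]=a @ [[-0.01, -0.30, -0.95],[0.64, 0.73, -0.24],[0.77, -0.61, 0.19]]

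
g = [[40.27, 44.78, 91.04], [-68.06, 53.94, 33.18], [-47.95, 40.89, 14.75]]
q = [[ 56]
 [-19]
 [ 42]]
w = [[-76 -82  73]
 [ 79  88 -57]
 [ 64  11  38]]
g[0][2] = 91.04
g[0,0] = 40.27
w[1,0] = 79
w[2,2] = 38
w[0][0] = -76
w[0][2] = 73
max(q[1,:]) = -19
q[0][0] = 56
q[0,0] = 56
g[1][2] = 33.18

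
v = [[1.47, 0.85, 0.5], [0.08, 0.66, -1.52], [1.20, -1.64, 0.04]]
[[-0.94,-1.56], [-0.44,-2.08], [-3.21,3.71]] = v@[[-1.40, 0.07], [0.95, -2.20], [0.63, 0.42]]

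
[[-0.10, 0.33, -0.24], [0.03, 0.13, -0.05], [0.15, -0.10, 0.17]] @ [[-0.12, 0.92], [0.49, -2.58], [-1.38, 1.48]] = [[0.50,-1.30], [0.13,-0.38], [-0.30,0.65]]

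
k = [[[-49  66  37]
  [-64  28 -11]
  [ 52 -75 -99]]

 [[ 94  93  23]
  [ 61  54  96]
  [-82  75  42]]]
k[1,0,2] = 23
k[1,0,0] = 94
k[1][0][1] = 93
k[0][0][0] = -49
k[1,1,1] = 54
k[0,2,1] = -75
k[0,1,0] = -64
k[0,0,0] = -49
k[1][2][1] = 75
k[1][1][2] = 96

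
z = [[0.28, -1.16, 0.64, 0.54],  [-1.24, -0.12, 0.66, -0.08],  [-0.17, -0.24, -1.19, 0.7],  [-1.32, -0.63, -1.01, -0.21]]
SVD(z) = [[-0.16, -0.32, -0.93, 0.11], [0.25, -0.77, 0.16, -0.56], [0.45, 0.53, -0.34, -0.63], [0.84, -0.12, -0.04, 0.53]] @ diag([2.089817391780973, 1.625340926361668, 1.4221753756422775, 0.5325855264840653]) @ [[-0.74, -0.23, -0.63, 0.02], [0.58, 0.25, -0.76, 0.18], [-0.24, 0.82, -0.03, -0.52], [0.26, -0.46, -0.15, -0.83]]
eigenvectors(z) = [[(-0.67+0j), 0.44+0.00j, 0.12+0.34j, 0.12-0.34j],[0.68+0.00j, (0.65+0j), (-0.11+0.27j), (-0.11-0.27j)],[(0.07+0j), -0.41+0.00j, (-0.29+0.29j), -0.29-0.29j],[0.29+0.00j, (0.47+0j), (-0.79+0j), (-0.79-0j)]]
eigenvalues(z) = [(1.15+0j), (-1.44+0j), (-0.48+1.16j), (-0.48-1.16j)]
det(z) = -2.57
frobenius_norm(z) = 3.05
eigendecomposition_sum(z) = [[0.60-0.00j, -0.63+0.00j, -0.11-0.00j, (0.22+0j)], [-0.60+0.00j, 0.63-0.00j, (0.11+0j), -0.22+0.00j], [-0.06+0.00j, (0.06-0j), 0.01+0.00j, -0.02+0.00j], [-0.26+0.00j, (0.27-0j), 0.05+0.00j, (-0.09+0j)]] + [[-0.30+0.00j, -0.26-0.00j, 0.58+0.00j, (-0.22+0j)], [(-0.43+0j), -0.38-0.00j, (0.85+0j), -0.32+0.00j], [0.27-0.00j, (0.24+0j), (-0.53-0j), (0.2-0j)], [(-0.32+0j), -0.28-0.00j, (0.62+0j), -0.23+0.00j]] + [[(-0.01+0.18j), (-0.13+0.2j), (0.09+0.37j), 0.27-0.12j], [(-0.1+0.1j), -0.19+0.05j, -0.15+0.27j, (0.23+0.07j)], [(-0.19+0.08j), -0.27-0.04j, -0.33+0.28j, 0.26+0.21j], [-0.37-0.15j, (-0.31-0.42j), -0.84-0.08j, (0.06+0.65j)]] + [[-0.01-0.18j, (-0.13-0.2j), 0.09-0.37j, (0.27+0.12j)], [-0.10-0.10j, -0.19-0.05j, (-0.15-0.27j), (0.23-0.07j)], [(-0.19-0.08j), -0.27+0.04j, (-0.33-0.28j), 0.26-0.21j], [(-0.37+0.15j), -0.31+0.42j, (-0.84+0.08j), 0.06-0.65j]]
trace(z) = -1.24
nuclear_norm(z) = 5.67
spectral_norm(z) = 2.09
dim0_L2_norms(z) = [1.84, 1.35, 1.81, 0.91]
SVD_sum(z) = [[0.25, 0.08, 0.21, -0.01], [-0.38, -0.12, -0.33, 0.01], [-0.70, -0.22, -0.60, 0.02], [-1.30, -0.40, -1.11, 0.03]] + [[-0.30, -0.13, 0.40, -0.09], [-0.72, -0.32, 0.95, -0.22], [0.50, 0.22, -0.65, 0.15], [-0.11, -0.05, 0.15, -0.03]] + [[0.32, -1.08, 0.04, 0.69],  [-0.05, 0.18, -0.01, -0.12],  [0.12, -0.40, 0.01, 0.25],  [0.01, -0.05, 0.00, 0.03]] + [[0.02,-0.03,-0.01,-0.05], [-0.08,0.14,0.05,0.25], [-0.09,0.15,0.05,0.28], [0.07,-0.13,-0.04,-0.23]]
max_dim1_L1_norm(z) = 3.17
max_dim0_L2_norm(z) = 1.84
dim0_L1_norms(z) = [3.01, 2.15, 3.5, 1.53]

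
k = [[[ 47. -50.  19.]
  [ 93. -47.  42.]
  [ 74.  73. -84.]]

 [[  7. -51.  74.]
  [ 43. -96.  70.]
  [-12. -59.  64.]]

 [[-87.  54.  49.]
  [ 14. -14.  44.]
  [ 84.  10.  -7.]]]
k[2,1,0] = 14.0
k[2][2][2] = -7.0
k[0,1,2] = 42.0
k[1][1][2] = 70.0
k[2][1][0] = 14.0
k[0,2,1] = 73.0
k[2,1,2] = 44.0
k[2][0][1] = 54.0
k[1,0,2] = 74.0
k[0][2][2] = -84.0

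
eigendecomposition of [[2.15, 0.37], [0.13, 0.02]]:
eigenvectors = [[1.0, -0.17], [0.06, 0.99]]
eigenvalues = [2.17, -0.0]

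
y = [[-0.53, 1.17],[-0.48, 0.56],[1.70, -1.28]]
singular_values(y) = [2.54, 0.54]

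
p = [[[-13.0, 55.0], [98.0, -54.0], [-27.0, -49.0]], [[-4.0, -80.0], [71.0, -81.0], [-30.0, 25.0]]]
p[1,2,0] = -30.0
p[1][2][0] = -30.0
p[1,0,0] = -4.0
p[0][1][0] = 98.0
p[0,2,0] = -27.0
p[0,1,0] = 98.0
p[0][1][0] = 98.0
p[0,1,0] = 98.0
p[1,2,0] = -30.0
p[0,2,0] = -27.0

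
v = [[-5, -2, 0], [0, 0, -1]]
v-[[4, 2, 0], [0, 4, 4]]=[[-9, -4, 0], [0, -4, -5]]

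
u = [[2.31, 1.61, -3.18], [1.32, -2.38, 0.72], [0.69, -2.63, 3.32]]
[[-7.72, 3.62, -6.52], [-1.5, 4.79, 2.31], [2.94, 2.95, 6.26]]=u@[[-1.61, 1.83, -0.42], [0.14, -1.11, -0.8], [1.33, -0.37, 1.34]]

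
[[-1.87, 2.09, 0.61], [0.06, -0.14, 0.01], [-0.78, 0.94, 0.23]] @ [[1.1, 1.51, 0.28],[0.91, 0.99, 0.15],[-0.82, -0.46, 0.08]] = [[-0.66, -1.04, -0.16], [-0.07, -0.05, -0.0], [-0.19, -0.35, -0.06]]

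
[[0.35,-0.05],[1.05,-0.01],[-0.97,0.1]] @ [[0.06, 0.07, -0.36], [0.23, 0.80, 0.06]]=[[0.01, -0.02, -0.13], [0.06, 0.07, -0.38], [-0.04, 0.01, 0.36]]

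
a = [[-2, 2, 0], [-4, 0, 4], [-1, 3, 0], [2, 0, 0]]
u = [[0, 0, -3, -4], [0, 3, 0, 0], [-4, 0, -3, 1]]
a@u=[[0, 6, 6, 8], [-16, 0, 0, 20], [0, 9, 3, 4], [0, 0, -6, -8]]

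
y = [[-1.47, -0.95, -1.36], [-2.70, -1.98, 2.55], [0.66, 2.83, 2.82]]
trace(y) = -0.63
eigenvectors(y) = [[0.14, 0.57, -0.28], [0.90, -0.71, 0.47], [-0.41, 0.4, 0.84]]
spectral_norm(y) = 4.54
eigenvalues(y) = [-3.57, -1.25, 4.18]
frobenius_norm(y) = 6.25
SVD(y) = [[-0.44, -0.08, -0.89],[-0.41, 0.90, 0.12],[0.80, 0.42, -0.43]] @ diag([4.544273422863471, 4.172562254647413, 0.9808686402105123]) @ [[0.5,0.77,0.40], [-0.49,-0.12,0.86], [0.71,-0.63,0.31]]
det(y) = 18.60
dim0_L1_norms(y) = [4.83, 5.76, 6.73]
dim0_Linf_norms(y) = [2.7, 2.83, 2.82]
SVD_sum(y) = [[-1.01,-1.54,-0.80], [-0.94,-1.43,-0.74], [1.82,2.78,1.44]] + [[0.16, 0.04, -0.29],[-1.85, -0.47, 3.25],[-0.86, -0.22, 1.52]] + [[-0.62, 0.55, -0.27], [0.09, -0.08, 0.04], [-0.30, 0.27, -0.13]]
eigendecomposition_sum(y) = [[-0.58, -0.44, 0.05], [-3.75, -2.83, 0.33], [1.72, 1.3, -0.15]] + [[-1.01, 0.0, -0.34], [1.25, -0.0, 0.42], [-0.71, 0.0, -0.24]] + [[0.12, -0.51, -1.07], [-0.2, 0.86, 1.80], [-0.36, 1.53, 3.21]]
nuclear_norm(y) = 9.70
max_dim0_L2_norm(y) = 4.04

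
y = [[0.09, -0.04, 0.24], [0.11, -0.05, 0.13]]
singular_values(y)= [0.31, 0.05]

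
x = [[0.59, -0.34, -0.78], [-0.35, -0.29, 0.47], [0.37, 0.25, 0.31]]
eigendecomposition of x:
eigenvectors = [[(-0.06+0j), -0.83+0.00j, (-0.83-0j)], [-0.94+0.00j, (0.29+0.09j), 0.29-0.09j], [(0.33+0j), -0.18+0.43j, -0.18-0.43j]]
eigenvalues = [(-0.48+0j), (0.54+0.44j), (0.54-0.44j)]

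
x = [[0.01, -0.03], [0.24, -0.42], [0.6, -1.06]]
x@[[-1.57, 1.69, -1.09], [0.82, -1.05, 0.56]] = [[-0.04, 0.05, -0.03], [-0.72, 0.85, -0.50], [-1.81, 2.13, -1.25]]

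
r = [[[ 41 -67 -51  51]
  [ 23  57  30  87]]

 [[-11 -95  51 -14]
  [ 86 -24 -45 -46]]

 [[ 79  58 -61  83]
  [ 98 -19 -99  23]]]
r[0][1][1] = 57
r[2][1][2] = -99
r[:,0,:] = [[41, -67, -51, 51], [-11, -95, 51, -14], [79, 58, -61, 83]]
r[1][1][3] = -46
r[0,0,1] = -67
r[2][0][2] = -61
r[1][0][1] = -95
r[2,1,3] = 23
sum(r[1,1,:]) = -29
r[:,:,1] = [[-67, 57], [-95, -24], [58, -19]]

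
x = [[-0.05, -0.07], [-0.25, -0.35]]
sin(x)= [[-0.05, -0.07], [-0.24, -0.34]]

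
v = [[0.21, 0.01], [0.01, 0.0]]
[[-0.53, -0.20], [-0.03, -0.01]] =v@[[-2.54, -0.83], [0.63, -2.65]]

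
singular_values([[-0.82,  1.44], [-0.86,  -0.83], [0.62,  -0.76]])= [1.95, 1.16]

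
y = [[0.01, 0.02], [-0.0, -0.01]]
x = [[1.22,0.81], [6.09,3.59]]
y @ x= [[0.13,0.08], [-0.06,-0.04]]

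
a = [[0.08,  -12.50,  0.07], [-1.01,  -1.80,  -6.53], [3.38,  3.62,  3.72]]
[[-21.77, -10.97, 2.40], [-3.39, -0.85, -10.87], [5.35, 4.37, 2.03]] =a@[[-0.39, 0.57, -1.31], [1.74, 0.88, -0.19], [0.10, -0.2, 1.92]]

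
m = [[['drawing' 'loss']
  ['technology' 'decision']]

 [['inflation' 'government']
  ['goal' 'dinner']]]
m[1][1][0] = 'goal'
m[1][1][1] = 'dinner'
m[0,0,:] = ['drawing', 'loss']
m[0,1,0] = 'technology'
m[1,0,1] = 'government'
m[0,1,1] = 'decision'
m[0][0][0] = 'drawing'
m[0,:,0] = ['drawing', 'technology']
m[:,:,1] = [['loss', 'decision'], ['government', 'dinner']]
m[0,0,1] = 'loss'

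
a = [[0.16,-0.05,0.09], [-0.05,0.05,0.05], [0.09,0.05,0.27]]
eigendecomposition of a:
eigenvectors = [[-0.47, 0.76, 0.45],  [-0.08, -0.54, 0.84],  [-0.88, -0.36, -0.31]]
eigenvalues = [0.32, 0.15, 0.0]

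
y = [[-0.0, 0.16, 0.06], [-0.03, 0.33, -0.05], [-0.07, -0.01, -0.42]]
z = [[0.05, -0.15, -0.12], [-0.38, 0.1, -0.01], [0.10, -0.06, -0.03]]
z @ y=[[0.01,-0.04,0.06], [-0.00,-0.03,-0.02], [0.00,-0.0,0.02]]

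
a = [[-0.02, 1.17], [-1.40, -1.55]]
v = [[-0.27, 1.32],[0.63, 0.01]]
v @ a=[[-1.84, -2.36], [-0.03, 0.72]]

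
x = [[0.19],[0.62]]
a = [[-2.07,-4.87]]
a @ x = [[-3.41]]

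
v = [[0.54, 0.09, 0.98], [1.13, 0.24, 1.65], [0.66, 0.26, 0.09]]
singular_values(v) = [2.35, 0.54, 0.0]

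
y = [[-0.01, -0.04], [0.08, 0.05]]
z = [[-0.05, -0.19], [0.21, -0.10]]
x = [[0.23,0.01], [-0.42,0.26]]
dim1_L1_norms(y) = [0.05, 0.13]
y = x @ z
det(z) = 0.04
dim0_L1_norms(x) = [0.65, 0.27]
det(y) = 0.00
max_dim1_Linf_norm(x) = 0.42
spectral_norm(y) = 0.10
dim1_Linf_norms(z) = [0.19, 0.21]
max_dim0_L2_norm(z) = 0.22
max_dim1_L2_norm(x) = 0.49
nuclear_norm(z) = 0.43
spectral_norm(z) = 0.24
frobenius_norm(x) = 0.54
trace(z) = -0.15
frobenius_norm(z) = 0.30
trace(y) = 0.04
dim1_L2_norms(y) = [0.04, 0.09]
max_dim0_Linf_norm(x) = 0.42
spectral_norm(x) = 0.53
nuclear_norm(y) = 0.13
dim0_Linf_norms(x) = [0.42, 0.26]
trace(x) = 0.49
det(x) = 0.06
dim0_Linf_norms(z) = [0.21, 0.19]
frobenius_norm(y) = 0.10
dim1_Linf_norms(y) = [0.04, 0.08]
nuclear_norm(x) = 0.65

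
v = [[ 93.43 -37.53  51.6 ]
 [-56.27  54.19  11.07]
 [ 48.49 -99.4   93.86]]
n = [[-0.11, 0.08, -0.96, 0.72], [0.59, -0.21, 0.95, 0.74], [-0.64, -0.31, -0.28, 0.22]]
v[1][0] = -56.27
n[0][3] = 0.715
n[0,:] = [-0.107, 0.085, -0.955, 0.715]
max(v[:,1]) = 54.19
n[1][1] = -0.207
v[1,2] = 11.07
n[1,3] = 0.745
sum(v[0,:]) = 107.5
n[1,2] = 0.953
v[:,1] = [-37.53, 54.19, -99.4]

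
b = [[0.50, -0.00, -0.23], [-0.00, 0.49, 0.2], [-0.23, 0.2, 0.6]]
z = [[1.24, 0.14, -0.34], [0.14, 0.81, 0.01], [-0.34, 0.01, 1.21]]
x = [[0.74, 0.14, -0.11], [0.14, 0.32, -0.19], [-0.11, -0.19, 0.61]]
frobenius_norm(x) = 1.08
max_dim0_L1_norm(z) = 1.72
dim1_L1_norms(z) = [1.72, 0.96, 1.56]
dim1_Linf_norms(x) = [0.74, 0.32, 0.61]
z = b + x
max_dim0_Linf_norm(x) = 0.74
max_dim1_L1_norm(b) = 1.03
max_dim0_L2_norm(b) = 0.67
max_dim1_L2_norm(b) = 0.67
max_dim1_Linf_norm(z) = 1.24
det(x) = 0.11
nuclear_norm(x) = 1.67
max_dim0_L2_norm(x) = 0.76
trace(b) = 1.59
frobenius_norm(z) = 1.98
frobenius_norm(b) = 1.02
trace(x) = 1.67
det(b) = 0.10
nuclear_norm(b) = 1.59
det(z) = 1.10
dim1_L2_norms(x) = [0.76, 0.4, 0.65]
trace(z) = 3.26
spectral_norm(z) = 1.58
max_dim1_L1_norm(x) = 0.99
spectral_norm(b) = 0.86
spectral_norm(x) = 0.89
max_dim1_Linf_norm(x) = 0.74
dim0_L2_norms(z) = [1.29, 0.82, 1.26]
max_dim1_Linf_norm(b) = 0.6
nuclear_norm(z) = 3.26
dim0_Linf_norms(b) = [0.5, 0.49, 0.6]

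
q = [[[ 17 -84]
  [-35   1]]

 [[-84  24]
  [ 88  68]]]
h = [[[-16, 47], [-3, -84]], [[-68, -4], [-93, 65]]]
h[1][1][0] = -93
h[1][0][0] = -68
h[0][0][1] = 47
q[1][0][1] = 24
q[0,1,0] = -35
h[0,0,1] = 47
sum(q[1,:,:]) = 96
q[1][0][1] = 24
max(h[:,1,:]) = 65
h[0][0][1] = 47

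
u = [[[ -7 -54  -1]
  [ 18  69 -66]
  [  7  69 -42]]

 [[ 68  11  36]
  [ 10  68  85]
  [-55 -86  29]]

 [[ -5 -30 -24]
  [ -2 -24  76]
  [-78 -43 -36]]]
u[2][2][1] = -43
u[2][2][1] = -43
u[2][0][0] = -5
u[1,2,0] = -55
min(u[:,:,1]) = -86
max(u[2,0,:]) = -5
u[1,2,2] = 29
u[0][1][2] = -66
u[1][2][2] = 29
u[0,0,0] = -7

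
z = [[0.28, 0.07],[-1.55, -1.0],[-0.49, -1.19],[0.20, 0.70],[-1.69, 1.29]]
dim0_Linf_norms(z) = [1.69, 1.29]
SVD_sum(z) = [[0.28,0.03], [-1.64,-0.17], [-0.61,-0.07], [0.27,0.03], [-1.53,-0.16]] + [[-0.0,  0.04], [0.09,  -0.83], [0.12,  -1.12], [-0.07,  0.67], [-0.16,  1.45]]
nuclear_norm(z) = 4.51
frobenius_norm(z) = 3.19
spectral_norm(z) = 2.37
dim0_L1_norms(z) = [4.21, 4.25]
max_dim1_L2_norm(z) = 2.13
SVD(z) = [[-0.12, 0.02], [0.69, -0.39], [0.26, -0.53], [-0.12, 0.32], [0.65, 0.68]] @ diag([2.3725785244652413, 2.1361346271352706]) @ [[-0.99, -0.11], [-0.11, 0.99]]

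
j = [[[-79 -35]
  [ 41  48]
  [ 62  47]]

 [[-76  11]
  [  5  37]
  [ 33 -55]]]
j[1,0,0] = -76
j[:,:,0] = [[-79, 41, 62], [-76, 5, 33]]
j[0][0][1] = -35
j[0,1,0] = 41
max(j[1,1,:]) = 37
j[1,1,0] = 5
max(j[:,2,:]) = 62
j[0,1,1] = 48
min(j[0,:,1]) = -35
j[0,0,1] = -35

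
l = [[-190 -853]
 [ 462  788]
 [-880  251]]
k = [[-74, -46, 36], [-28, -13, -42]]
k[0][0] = -74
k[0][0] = -74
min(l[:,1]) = -853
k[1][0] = -28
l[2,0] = -880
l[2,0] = -880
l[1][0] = 462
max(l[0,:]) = -190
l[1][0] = 462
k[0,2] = 36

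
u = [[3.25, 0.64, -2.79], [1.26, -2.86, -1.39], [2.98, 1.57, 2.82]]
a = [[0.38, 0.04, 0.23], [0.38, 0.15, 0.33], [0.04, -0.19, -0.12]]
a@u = [[1.97, 0.49, -0.47], [2.41, 0.33, -0.34], [-0.47, 0.38, -0.19]]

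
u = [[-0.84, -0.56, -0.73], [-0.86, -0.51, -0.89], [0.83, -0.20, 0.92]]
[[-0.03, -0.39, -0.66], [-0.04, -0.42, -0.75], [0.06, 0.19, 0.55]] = u @ [[0.02, -0.02, 0.04], [-0.02, 0.33, 0.3], [0.04, 0.30, 0.63]]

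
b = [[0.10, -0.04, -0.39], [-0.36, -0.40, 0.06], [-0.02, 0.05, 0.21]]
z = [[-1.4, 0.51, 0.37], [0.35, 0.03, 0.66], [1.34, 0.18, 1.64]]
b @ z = [[-0.68,-0.02,-0.63], [0.44,-0.18,-0.30], [0.33,0.03,0.37]]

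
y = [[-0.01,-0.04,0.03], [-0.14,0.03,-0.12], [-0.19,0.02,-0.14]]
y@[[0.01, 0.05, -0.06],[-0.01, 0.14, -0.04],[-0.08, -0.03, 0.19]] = [[-0.0,-0.01,0.01], [0.01,0.00,-0.02], [0.01,-0.0,-0.02]]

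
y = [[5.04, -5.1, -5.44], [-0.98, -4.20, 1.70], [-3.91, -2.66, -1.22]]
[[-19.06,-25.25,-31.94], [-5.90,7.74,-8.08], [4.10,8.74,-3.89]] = y @ [[-2.21, -2.78, -1.54],[1.82, -0.26, 2.96],[-0.25, 2.31, 1.67]]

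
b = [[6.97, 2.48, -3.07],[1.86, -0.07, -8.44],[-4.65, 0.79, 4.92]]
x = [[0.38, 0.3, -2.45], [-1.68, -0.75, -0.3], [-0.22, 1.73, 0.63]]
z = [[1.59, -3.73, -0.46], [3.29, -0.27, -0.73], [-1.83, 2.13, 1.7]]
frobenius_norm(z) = 6.23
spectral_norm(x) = 2.58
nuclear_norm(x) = 6.13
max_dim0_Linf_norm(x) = 2.45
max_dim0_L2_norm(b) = 10.24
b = z @ x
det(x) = 7.88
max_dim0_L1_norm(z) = 6.71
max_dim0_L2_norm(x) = 2.55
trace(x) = 0.26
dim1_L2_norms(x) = [2.5, 1.86, 1.85]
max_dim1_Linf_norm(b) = 8.44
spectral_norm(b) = 12.33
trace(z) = 3.02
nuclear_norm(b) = 19.54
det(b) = 115.20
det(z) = 14.63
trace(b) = 11.82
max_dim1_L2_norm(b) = 8.64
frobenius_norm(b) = 13.61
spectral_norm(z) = 5.56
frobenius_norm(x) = 3.63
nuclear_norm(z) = 9.19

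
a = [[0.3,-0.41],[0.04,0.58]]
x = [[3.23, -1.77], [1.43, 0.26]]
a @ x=[[0.38, -0.64], [0.96, 0.08]]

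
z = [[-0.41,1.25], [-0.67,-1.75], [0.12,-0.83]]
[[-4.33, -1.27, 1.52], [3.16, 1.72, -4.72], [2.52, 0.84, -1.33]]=z@ [[2.33, 0.05, 2.08], [-2.7, -1.0, 1.9]]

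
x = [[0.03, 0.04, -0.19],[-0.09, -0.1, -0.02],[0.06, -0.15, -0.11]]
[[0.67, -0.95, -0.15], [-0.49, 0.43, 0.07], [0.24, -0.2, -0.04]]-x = [[0.64, -0.99, 0.04], [-0.40, 0.53, 0.09], [0.18, -0.05, 0.07]]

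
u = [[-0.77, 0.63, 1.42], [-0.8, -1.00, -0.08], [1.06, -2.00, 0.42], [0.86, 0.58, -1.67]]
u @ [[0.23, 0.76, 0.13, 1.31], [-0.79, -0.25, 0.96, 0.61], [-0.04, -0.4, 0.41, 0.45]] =[[-0.73, -1.31, 1.09, 0.01],[0.61, -0.33, -1.1, -1.69],[1.81, 1.14, -1.61, 0.36],[-0.19, 1.18, -0.02, 0.73]]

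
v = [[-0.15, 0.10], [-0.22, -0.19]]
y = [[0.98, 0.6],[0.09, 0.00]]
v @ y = [[-0.14, -0.09],[-0.23, -0.13]]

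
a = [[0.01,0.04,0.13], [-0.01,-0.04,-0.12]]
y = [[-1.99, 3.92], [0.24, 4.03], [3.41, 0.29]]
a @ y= [[0.43, 0.24], [-0.40, -0.24]]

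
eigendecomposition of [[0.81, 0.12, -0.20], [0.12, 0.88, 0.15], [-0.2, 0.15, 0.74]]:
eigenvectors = [[0.58, -0.60, -0.55],  [-0.43, -0.80, 0.42],  [0.69, -0.00, 0.72]]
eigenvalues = [0.48, 0.97, 0.98]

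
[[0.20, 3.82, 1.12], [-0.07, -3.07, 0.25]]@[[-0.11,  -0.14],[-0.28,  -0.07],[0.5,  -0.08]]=[[-0.53, -0.38], [0.99, 0.2]]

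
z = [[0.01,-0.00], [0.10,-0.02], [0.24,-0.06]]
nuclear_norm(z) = 0.27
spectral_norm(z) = 0.27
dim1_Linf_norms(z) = [0.01, 0.1, 0.24]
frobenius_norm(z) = 0.27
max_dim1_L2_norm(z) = 0.25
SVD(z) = [[-0.04, -0.46], [-0.38, -0.81], [-0.92, 0.35]] @ diag([0.2677206161764045, 0.005066722227066959]) @ [[-0.97, 0.24], [-0.24, -0.97]]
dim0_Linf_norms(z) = [0.24, 0.06]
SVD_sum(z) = [[0.01, -0.00], [0.1, -0.02], [0.24, -0.06]] + [[0.00, 0.0], [0.00, 0.0], [-0.00, -0.00]]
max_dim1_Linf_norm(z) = 0.24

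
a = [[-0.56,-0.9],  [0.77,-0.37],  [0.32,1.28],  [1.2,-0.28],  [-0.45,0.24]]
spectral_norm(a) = 1.70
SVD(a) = [[-0.62, -0.09], [0.12, -0.52], [0.7, 0.36], [0.32, -0.70], [-0.06, 0.32]] @ diag([1.6953842155386933, 1.5806240418588633]) @ [[0.64, 0.77], [-0.77, 0.64]]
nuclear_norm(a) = 3.28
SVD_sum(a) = [[-0.67, -0.81], [0.13, 0.16], [0.76, 0.92], [0.35, 0.42], [-0.07, -0.08]] + [[0.11, -0.09], [0.64, -0.53], [-0.44, 0.36], [0.85, -0.7], [-0.38, 0.32]]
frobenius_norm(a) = 2.32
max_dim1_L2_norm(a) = 1.32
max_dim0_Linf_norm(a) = 1.28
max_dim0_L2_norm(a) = 1.65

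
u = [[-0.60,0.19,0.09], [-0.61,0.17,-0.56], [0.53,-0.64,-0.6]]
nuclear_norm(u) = 2.22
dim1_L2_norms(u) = [0.64, 0.85, 1.02]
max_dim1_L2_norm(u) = 1.02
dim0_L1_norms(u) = [1.74, 1.0, 1.25]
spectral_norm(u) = 1.19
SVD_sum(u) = [[-0.48, 0.33, 0.16], [-0.34, 0.24, 0.11], [0.74, -0.52, -0.25]] + [[-0.06, -0.02, -0.12], [-0.30, -0.12, -0.65], [-0.18, -0.07, -0.38]] + [[-0.07,-0.12,0.05], [0.03,0.05,-0.02], [-0.03,-0.05,0.02]]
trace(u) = -1.03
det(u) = 0.18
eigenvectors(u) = [[0.12, 0.75, -0.34], [0.86, 0.65, 0.26], [-0.49, -0.1, 0.90]]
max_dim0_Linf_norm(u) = 0.64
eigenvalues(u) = [0.4, -0.45, -0.98]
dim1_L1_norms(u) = [0.88, 1.34, 1.77]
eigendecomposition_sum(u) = [[-0.04, 0.05, -0.03], [-0.31, 0.33, -0.21], [0.18, -0.18, 0.12]] + [[-0.45, -0.03, -0.16], [-0.38, -0.02, -0.14], [0.06, 0.0, 0.02]] + [[-0.11, 0.17, 0.28], [0.08, -0.13, -0.21], [0.29, -0.46, -0.74]]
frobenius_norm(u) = 1.47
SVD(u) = [[-0.51, -0.16, 0.85],[-0.36, -0.85, -0.38],[0.78, -0.5, 0.37]] @ diag([1.1891200018131804, 0.8512347840412743, 0.1751940744603751]) @ [[0.79, -0.55, -0.26], [0.42, 0.17, 0.89], [-0.45, -0.82, 0.36]]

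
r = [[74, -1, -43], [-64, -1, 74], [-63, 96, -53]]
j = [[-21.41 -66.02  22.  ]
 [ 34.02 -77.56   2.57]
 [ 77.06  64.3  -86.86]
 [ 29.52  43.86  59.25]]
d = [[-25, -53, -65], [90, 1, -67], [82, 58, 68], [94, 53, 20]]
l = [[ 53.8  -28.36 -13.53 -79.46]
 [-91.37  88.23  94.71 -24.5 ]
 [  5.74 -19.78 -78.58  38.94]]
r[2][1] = 96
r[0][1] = -1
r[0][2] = -43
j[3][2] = 59.25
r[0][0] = 74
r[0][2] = -43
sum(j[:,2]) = -3.039999999999999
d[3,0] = 94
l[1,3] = -24.5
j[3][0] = 29.52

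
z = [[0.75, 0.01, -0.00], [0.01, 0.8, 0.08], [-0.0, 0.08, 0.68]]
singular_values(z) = [0.84, 0.75, 0.64]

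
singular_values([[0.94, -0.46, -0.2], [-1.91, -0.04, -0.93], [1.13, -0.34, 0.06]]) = [2.53, 0.81, 0.0]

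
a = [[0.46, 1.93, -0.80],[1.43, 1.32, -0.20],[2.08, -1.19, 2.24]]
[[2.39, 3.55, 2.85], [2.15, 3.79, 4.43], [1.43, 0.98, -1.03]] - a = [[1.93, 1.62, 3.65], [0.72, 2.47, 4.63], [-0.65, 2.17, -3.27]]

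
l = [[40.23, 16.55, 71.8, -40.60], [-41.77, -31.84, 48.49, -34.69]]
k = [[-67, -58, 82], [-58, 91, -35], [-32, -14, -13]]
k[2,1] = -14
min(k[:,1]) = -58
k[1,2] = -35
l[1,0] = -41.77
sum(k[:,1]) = 19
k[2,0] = -32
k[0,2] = 82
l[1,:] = [-41.77, -31.84, 48.49, -34.69]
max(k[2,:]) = -13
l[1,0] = -41.77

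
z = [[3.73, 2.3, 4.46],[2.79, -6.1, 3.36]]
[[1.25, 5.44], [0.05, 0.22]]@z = [[19.84, -30.31, 23.85], [0.80, -1.23, 0.96]]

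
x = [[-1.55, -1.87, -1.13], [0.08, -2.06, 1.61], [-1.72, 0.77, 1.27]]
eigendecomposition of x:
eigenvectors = [[0.40+0.00j, (0.76+0j), (0.76-0j)], [-0.31+0.00j, (0.16-0.53j), (0.16+0.53j)], [-0.86+0.00j, (0.27+0.19j), (0.27-0.19j)]]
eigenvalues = [(2.34+0j), (-2.34+1.03j), (-2.34-1.03j)]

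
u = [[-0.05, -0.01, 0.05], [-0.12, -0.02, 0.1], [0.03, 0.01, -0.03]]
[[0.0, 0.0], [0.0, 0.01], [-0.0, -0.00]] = u @[[-0.01, -0.07], [0.01, 0.04], [0.0, 0.02]]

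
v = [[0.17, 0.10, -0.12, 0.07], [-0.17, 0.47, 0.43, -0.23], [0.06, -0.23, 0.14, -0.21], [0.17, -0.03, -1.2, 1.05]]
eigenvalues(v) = [1.2, 0.42, 0.21, -0.0]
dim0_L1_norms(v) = [0.57, 0.83, 1.89, 1.56]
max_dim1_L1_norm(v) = 2.45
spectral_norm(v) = 1.71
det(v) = -0.00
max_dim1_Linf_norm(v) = 1.2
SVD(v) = [[-0.09, 0.12, 0.98, -0.12], [0.31, 0.83, -0.02, 0.45], [0.13, -0.50, 0.18, 0.84], [-0.94, 0.20, -0.08, 0.27]] @ diag([1.7059161137900412, 0.5435282400756596, 0.18089300064313885, 0.0022332196626563845]) @ [[-0.13,  0.08,  0.75,  -0.64], [-0.22,  0.94,  0.07,  0.24], [0.93,  0.28,  -0.07,  -0.23], [-0.27,  0.16,  -0.65,  -0.69]]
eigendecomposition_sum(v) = [[0.00, 0.01, -0.05, 0.05],[-0.03, -0.13, 0.48, -0.47],[-0.01, -0.04, 0.14, -0.13],[0.07, 0.34, -1.22, 1.20]] + [[-0.10, 0.25, -0.01, 0.10], [-0.28, 0.69, -0.02, 0.28], [0.08, -0.2, 0.00, -0.08], [0.17, -0.41, 0.01, -0.17]] + [[0.27,-0.17,-0.06,-0.08], [0.14,-0.08,-0.03,-0.04], [-0.01,0.01,0.0,0.00], [-0.07,0.04,0.02,0.02]] + [[0.00, -0.0, -0.0, -0.00], [-0.00, 0.00, 0.00, 0.0], [0.0, -0.0, -0.00, -0.0], [0.0, -0.0, -0.00, -0.0]]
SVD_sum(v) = [[0.02, -0.01, -0.11, 0.1],[-0.07, 0.04, 0.40, -0.34],[-0.03, 0.02, 0.16, -0.14],[0.21, -0.13, -1.21, 1.02]] + [[-0.01, 0.06, 0.00, 0.02], [-0.1, 0.43, 0.03, 0.11], [0.06, -0.26, -0.02, -0.07], [-0.02, 0.10, 0.01, 0.03]] + [[0.17, 0.05, -0.01, -0.04], [-0.0, -0.00, 0.0, 0.00], [0.03, 0.01, -0.0, -0.01], [-0.01, -0.00, 0.0, 0.00]] + [[0.00, -0.00, 0.00, 0.00], [-0.0, 0.00, -0.0, -0.00], [-0.0, 0.0, -0.00, -0.00], [-0.00, 0.0, -0.0, -0.0]]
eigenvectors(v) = [[-0.04,  -0.29,  0.87,  0.26], [0.36,  -0.8,  0.44,  -0.16], [0.10,  0.23,  -0.04,  0.65], [-0.93,  0.48,  -0.22,  0.69]]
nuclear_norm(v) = 2.43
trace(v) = 1.83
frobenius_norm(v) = 1.80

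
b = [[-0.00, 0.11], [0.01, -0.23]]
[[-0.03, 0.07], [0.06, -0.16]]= b @[[0.09,-0.25],[-0.25,0.68]]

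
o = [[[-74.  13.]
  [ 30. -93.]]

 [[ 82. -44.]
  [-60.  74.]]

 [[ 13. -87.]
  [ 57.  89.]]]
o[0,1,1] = -93.0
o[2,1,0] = 57.0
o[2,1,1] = 89.0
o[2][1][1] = 89.0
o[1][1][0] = -60.0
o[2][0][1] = -87.0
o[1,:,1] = [-44.0, 74.0]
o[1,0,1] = -44.0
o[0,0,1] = 13.0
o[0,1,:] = [30.0, -93.0]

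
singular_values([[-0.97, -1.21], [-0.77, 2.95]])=[3.21, 1.18]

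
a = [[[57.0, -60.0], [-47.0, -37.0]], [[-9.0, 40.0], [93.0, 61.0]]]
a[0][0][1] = -60.0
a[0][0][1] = -60.0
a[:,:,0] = [[57.0, -47.0], [-9.0, 93.0]]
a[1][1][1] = 61.0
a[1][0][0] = -9.0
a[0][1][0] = -47.0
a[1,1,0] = 93.0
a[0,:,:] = [[57.0, -60.0], [-47.0, -37.0]]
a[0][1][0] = -47.0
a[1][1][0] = 93.0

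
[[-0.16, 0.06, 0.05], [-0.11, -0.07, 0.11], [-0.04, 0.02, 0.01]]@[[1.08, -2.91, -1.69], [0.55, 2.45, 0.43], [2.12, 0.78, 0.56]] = [[-0.03,0.65,0.32], [0.08,0.23,0.22], [-0.01,0.17,0.08]]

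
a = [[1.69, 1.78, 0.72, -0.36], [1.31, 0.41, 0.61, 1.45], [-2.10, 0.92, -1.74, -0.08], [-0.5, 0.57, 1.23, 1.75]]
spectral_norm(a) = 3.69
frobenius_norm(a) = 4.95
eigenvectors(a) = [[-0.15-0.21j, (-0.15+0.21j), (-0.66+0j), (-0.66-0j)],  [(-0.05+0.26j), -0.05-0.26j, -0.35-0.30j, (-0.35+0.3j)],  [0.86+0.00j, (0.86-0j), 0.24-0.09j, 0.24+0.09j],  [(-0.31-0.16j), (-0.31+0.16j), (0.14-0.53j), 0.14+0.53j]]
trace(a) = 2.11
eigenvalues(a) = [(-1.39+0.81j), (-1.39-0.81j), (2.44+0.62j), (2.44-0.62j)]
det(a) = 16.44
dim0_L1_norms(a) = [5.6, 3.68, 4.3, 3.64]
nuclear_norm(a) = 9.06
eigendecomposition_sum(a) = [[-0.06+0.31j, (0.19-0.38j), (0.17+0.2j), -0.14+0.18j], [0.27-0.17j, -0.41+0.13j, 0.02-0.27j, (0.23-0.03j)], [(-0.69-0.76j), 0.64+1.22j, (-0.86+0.09j), (-0.21-0.71j)], [(0.11+0.41j), (-0-0.56j), (0.33+0.13j), -0.06+0.30j]] + [[(-0.06-0.31j), (0.19+0.38j), (0.17-0.2j), (-0.14-0.18j)], [0.27+0.17j, -0.41-0.13j, (0.02+0.27j), 0.23+0.03j], [-0.69+0.76j, (0.64-1.22j), (-0.86-0.09j), (-0.21+0.71j)], [0.11-0.41j, (-0+0.56j), 0.33-0.13j, (-0.06-0.3j)]] + [[(0.91+0.21j), (0.7-0.54j), (0.19-0.41j), -0.04-1.14j], [(0.38+0.52j), (0.61+0.04j), 0.28-0.13j, 0.50-0.62j], [-0.36+0.05j, (-0.18+0.29j), (-0.01+0.17j), (0.17+0.41j)], [-0.36+0.69j, (0.29+0.68j), (0.29+0.23j), (0.93+0.2j)]] + [[0.91-0.21j, 0.70+0.54j, (0.19+0.41j), -0.04+1.14j], [(0.38-0.52j), (0.61-0.04j), 0.28+0.13j, 0.50+0.62j], [(-0.36-0.05j), -0.18-0.29j, (-0.01-0.17j), 0.17-0.41j], [-0.36-0.69j, 0.29-0.68j, (0.29-0.23j), 0.93-0.20j]]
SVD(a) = [[-0.51,0.29,-0.77,0.23], [-0.49,-0.31,-0.04,-0.81], [0.66,-0.32,-0.63,-0.24], [-0.25,-0.85,-0.01,0.47]] @ diag([3.6905123191199696, 2.408463810913254, 2.0604338140367116, 0.8977936243475394]) @ [[-0.75, -0.18, -0.57, -0.27], [0.49, -0.16, -0.19, -0.84], [-0.01, -0.96, 0.25, 0.12], [-0.44, 0.14, 0.76, -0.46]]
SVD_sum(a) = [[1.43, 0.33, 1.09, 0.52], [1.35, 0.32, 1.04, 0.49], [-1.83, -0.43, -1.40, -0.66], [0.68, 0.16, 0.52, 0.25]] + [[0.34, -0.11, -0.14, -0.59], [-0.37, 0.12, 0.15, 0.63], [-0.38, 0.12, 0.15, 0.64], [-0.99, 0.33, 0.39, 1.70]] + [[0.01, 1.53, -0.39, -0.19],[0.00, 0.07, -0.02, -0.01],[0.01, 1.26, -0.32, -0.16],[0.0, 0.03, -0.01, -0.0]] + [[-0.09, 0.03, 0.16, -0.1], [0.32, -0.1, -0.55, 0.34], [0.10, -0.03, -0.17, 0.10], [-0.19, 0.06, 0.32, -0.20]]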